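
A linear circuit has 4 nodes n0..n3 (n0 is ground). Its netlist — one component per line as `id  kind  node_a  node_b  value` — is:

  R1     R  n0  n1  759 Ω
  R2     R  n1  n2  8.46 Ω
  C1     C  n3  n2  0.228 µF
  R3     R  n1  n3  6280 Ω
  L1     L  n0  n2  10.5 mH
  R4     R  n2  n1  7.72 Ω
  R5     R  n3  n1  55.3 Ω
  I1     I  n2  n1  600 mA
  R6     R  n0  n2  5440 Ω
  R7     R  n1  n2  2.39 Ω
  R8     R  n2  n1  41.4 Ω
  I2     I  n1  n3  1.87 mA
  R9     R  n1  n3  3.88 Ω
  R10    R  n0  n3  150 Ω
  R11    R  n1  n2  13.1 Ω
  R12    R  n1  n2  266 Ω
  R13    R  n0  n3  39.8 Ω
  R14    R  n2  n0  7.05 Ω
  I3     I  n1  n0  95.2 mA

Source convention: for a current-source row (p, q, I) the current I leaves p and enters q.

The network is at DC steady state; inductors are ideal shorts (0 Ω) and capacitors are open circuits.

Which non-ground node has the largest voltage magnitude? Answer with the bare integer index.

MNA unknowns: 3 node voltages V₁..V_3 plus 1 source current (L1)
R1: Y=0.001318 on G[0,1]
R2: Y=0.1182 on G[1,2]
C1: Y=0.000 on G[3,2]
R3: Y=0.0001592 on G[1,3]
L1: row V0−V2=0, i_L1 at 0,2
R4: Y=0.1295 on G[2,1]
R5: Y=0.01808 on G[3,1]
I1: z[2]−=0.6, z[1]+=0.6
R6: Y=0.0001838 on G[0,2]
R7: Y=0.4184 on G[1,2]
R8: Y=0.02415 on G[2,1]
I2: z[1]−=0.00187, z[3]+=0.00187
R9: Y=0.2577 on G[1,3]
R10: Y=0.006667 on G[0,3]
R11: Y=0.07634 on G[1,2]
R12: Y=0.003759 on G[1,2]
R13: Y=0.02513 on G[0,3]
R14: Y=0.1418 on G[2,0]
I3: z[1]−=0.0952, z[0]+=0.0952
solve → V1=0.6306, V2=0.000, V3=0.5715
aux → i_L1=0.1142

1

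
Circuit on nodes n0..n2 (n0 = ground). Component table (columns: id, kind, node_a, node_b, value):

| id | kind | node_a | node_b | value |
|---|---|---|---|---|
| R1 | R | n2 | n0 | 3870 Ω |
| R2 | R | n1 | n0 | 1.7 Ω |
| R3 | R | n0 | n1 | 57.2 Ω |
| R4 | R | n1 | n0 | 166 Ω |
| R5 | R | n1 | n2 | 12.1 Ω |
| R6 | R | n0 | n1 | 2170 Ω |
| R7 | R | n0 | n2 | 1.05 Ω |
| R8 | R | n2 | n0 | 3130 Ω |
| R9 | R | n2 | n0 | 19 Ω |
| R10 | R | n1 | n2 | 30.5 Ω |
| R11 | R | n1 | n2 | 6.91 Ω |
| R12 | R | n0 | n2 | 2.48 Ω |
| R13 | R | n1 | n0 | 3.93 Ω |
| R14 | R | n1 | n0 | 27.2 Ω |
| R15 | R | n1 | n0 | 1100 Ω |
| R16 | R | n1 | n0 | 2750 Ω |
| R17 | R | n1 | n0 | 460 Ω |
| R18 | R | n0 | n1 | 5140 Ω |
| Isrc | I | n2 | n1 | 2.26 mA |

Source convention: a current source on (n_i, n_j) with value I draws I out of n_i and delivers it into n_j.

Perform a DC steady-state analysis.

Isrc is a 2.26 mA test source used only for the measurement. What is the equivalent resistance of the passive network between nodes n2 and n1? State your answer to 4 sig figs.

R_eq = 1.232 Ω

Apply KCL at each of the 2 non-ground nodes and solve the resulting linear system.
Node n1: branches {R2, R3, R4, R5, R6, R10, R11, R13, R14, R15, R16, R17, R18, Isrc} → V_1 = 0.001693
Node n2: branches {R1, R5, R7, R8, R9, R10, R11, R12, Isrc} → V_2 = -0.001090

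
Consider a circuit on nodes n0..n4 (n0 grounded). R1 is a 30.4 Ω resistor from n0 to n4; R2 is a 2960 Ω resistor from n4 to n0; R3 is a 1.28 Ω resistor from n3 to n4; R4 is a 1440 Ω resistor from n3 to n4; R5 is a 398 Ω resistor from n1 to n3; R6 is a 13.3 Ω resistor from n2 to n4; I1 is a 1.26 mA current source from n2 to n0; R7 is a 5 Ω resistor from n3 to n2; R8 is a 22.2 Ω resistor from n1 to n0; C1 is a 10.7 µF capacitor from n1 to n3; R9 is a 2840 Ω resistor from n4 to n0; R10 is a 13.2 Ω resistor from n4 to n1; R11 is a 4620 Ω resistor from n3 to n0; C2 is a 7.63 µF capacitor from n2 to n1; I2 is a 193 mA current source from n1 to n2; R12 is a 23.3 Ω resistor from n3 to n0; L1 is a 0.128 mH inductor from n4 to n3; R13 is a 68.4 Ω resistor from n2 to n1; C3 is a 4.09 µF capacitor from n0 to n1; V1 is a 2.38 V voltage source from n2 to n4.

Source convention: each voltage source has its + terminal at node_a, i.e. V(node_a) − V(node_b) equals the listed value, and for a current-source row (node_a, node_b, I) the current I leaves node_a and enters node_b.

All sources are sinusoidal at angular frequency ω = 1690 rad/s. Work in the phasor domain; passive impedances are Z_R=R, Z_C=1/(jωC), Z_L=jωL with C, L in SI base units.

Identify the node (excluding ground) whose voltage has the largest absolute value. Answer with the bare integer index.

2

Element admittances at ω=1690 rad/s:
  Y(R1) = 0.03289+0.000j S between n0,n4
  Y(R2) = 0.0003378+0.000j S between n4,n0
  Y(R3) = 0.7812+0.000j S between n3,n4
  Y(R4) = 0.0006944+0.000j S between n3,n4
  Y(R5) = 0.002513+0.000j S between n1,n3
  Y(R6) = 0.07519+0.000j S between n2,n4
  I1: injects 0.00126 A into n0 (from n2)
  Y(R7) = 0.2000+0.000j S between n3,n2
  Y(R8) = 0.04505+0.000j S between n1,n0
  Y(C1) = 0.000+0.01808j S between n1,n3
  Y(R9) = 0.0003521+0.000j S between n4,n0
  Y(R10) = 0.07576+0.000j S between n4,n1
  Y(R11) = 0.0002165+0.000j S between n3,n0
  Y(C2) = 0.000+0.01289j S between n2,n1
  I2: injects 0.193 A into n2 (from n1)
  Y(R12) = 0.04292+0.000j S between n3,n0
  Y(L1) = 0.000-4.623j S between n4,n3
  Y(R13) = 0.01462+0.000j S between n2,n1
  Y(C3) = 0.000+0.006912j S between n0,n1
  V1: constraint V(n2)−V(n4) = 2.38
Assemble and solve the 5×5 MNA system:
  V(n1)=-0.7193+0.3796j  V(n2)=2.807-0.2095j  V(n3)=0.4500-0.1181j  V(n4)=0.4274-0.2095j
  i(V1)=-0.5178-0.01859j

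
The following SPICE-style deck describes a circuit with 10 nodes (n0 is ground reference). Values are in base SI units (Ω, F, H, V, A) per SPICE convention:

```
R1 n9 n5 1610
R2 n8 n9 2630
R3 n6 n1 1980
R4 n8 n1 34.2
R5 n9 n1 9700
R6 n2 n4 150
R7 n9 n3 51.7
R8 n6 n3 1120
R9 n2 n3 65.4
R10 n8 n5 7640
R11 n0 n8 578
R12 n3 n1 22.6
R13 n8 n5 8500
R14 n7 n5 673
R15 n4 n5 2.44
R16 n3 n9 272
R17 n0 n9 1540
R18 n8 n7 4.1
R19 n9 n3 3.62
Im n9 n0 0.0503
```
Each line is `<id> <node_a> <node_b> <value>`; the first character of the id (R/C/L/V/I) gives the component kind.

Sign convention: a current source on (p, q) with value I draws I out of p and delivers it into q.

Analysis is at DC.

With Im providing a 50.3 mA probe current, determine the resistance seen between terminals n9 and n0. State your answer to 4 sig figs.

Apply KCL at each of the 9 non-ground nodes and solve the resulting linear system.
Node n1: branches {R3, R4, R5, R12} → V_1 = -21.72
Node n2: branches {R6, R9} → V_2 = -22.31
Node n3: branches {R7, R8, R9, R12, R16, R19} → V_3 = -22.45
Node n4: branches {R6, R15} → V_4 = -22.00
Node n5: branches {R1, R10, R13, R14, R15} → V_5 = -22.00
Node n6: branches {R3, R8} → V_6 = -22.18
Node n7: branches {R14, R18} → V_7 = -20.61
Node n8: branches {R2, R4, R10, R11, R13, R18} → V_8 = -20.61
Node n9: branches {R1, R2, R5, R7, R16, R17, R19, Im} → V_9 = -22.56

R_eq = 448.5 Ω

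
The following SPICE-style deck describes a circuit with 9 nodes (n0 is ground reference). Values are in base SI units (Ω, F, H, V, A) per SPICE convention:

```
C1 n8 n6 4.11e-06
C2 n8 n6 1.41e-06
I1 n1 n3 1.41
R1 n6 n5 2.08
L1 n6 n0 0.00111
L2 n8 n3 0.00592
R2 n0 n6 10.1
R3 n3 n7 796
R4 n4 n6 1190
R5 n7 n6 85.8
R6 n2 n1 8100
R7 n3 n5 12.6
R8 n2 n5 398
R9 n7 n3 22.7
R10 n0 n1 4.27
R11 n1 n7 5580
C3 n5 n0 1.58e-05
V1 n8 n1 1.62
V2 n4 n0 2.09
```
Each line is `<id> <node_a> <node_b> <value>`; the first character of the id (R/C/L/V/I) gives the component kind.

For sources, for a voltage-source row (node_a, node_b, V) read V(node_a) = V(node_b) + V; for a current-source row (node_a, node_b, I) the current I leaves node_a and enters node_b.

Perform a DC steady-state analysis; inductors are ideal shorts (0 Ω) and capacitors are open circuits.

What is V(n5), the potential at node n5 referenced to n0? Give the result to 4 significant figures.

0.1725 V

MNA unknowns: 8 node voltages V₁..V_8 plus 4 source currents (L1, L2, V1, V2)
C1: Y=0.000 on G[8,6]
C2: Y=0.000 on G[8,6]
I1: z[1]−=1.41, z[3]+=1.41
R1: Y=0.4808 on G[6,5]
L1: row V6−V0=0, i_L1 at 6,0
L2: row V8−V3=0, i_L2 at 8,3
R2: Y=0.09901 on G[0,6]
R3: Y=0.001256 on G[3,7]
R4: Y=0.0008403 on G[4,6]
R5: Y=0.01166 on G[7,6]
R6: Y=0.0001235 on G[2,1]
R7: Y=0.07937 on G[3,5]
R8: Y=0.002513 on G[2,5]
R9: Y=0.04405 on G[7,3]
R10: Y=0.2342 on G[0,1]
R11: Y=0.0001792 on G[1,7]
C3: Y=0.000 on G[5,0]
V1: row V8−V1=1.62, i_V1 at 8,1
V2: row V4−V0=2.09, i_V2 at 4,0
solve → V1=-0.4020, V2=0.1455, V3=1.218, V4=2.090, V5=0.1725, V6=0.000, V7=0.9645, V8=1.218
aux → i_L1=0.09591, i_L2=-1.316, i_V1=1.316, i_V2=-0.001756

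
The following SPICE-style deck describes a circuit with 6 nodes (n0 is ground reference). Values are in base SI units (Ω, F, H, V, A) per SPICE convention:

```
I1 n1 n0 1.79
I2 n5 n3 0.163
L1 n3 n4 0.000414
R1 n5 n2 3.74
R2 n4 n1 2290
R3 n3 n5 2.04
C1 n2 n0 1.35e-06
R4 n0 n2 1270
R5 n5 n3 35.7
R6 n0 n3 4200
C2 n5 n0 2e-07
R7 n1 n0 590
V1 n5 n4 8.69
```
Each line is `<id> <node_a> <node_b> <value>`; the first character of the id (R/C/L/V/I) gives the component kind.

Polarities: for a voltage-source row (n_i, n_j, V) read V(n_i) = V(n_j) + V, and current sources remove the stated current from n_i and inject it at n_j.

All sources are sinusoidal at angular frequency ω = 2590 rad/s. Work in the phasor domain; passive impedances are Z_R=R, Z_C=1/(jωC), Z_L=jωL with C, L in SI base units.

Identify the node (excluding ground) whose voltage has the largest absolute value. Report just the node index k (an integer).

MNA unknowns: 5 node voltages V₁..V_5 plus 1 source current (V1)
I1: z[1]−=1.79, z[0]+=1.79
I2: z[5]−=0.163, z[3]+=0.163
L1: Y=0.000-0.9326j on G[3,4]
R1: Y=0.2674+0.000j on G[5,2]
R2: Y=0.0004367+0.000j on G[4,1]
R3: Y=0.4902+0.000j on G[3,5]
C1: Y=0.000+0.003497j on G[2,0]
R4: Y=0.0007874+0.000j on G[0,2]
R5: Y=0.02801+0.000j on G[5,3]
R6: Y=0.0002381+0.000j on G[0,3]
C2: Y=0.000+0.0005180j on G[5,0]
R7: Y=0.001695+0.000j on G[1,0]
V1: row V5−V4=8.69, i_V1 at 5,4
solve → V1=-847.4+16.49j, V2=-27.63+80.61j, V3=-35.31+84.31j, V4=-37.45+80.48j, V5=-28.76+80.48j
aux → i_V1=-3.210+2.028j

1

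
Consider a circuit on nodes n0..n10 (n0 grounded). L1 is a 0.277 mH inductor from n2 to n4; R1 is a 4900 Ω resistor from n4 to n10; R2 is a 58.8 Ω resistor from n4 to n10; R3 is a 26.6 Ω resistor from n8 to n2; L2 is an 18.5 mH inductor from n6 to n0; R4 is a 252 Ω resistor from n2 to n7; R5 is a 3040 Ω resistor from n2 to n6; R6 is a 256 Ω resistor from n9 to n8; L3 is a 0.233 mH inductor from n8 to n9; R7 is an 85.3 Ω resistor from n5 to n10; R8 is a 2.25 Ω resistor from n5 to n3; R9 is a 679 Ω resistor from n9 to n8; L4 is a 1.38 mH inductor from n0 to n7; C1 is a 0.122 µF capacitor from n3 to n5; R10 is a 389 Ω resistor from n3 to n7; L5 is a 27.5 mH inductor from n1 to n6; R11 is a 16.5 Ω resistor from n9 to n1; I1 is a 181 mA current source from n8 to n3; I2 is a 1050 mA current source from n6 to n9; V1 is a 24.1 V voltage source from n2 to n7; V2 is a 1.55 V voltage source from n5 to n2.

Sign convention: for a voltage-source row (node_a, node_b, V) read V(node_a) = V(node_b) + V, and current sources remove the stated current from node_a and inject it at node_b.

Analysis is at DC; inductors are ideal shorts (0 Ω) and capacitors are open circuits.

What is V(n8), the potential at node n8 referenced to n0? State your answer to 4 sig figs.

18.08 V

Apply KCL at each of the 10 non-ground nodes and solve the resulting linear system.
Node n1: branches {L5, R11} → V_1 = 0.000
Node n2: branches {L1, R3, R4, R5, V1, V2} → V_2 = 24.10
Node n3: branches {R8, C1, R10, I1} → V_3 = 25.91
Node n4: branches {L1, R1, R2} → V_4 = 24.10
Node n5: branches {R7, R8, C1, V2} → V_5 = 25.65
Node n6: branches {L2, R5, L5, I2} → V_6 = 0.000
Node n7: branches {R4, L4, R10, V1} → V_7 = 0.000
Node n8: branches {R3, R6, L3, R9, I1} → V_8 = 18.08
Node n9: branches {R6, L3, R9, R11, I2} → V_9 = 18.08
Node n10: branches {R1, R2, R7} → V_10 = 24.73
Source currents: i(L1)=-0.01081, i(L2)=0.05341, i(L3)=0.04548, i(L4)=0.05341, i(L5)=1.095, i(V1)=-0.2156, i(V2)=0.1036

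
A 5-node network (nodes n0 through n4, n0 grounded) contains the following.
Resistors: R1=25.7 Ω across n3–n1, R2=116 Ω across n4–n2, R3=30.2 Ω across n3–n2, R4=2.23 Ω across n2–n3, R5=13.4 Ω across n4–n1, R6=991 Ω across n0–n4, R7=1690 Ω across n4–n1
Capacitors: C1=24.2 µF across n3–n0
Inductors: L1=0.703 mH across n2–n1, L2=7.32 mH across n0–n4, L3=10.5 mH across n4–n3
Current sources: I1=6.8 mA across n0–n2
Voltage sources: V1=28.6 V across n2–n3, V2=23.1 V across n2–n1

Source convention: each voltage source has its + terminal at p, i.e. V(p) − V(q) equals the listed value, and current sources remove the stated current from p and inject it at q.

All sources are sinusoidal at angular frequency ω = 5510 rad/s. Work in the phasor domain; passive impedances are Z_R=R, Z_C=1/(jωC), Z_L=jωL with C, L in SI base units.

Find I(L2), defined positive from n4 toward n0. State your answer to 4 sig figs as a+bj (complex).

0.1007-0.1789j A

MNA unknowns: 4 node voltages V₁..V_4 plus 2 source currents (V1, V2)
R1: Y=0.03891+0.000j on G[3,1]
C1: Y=0.000+0.1333j on G[3,0]
R2: Y=0.008621+0.000j on G[4,2]
R3: Y=0.03311+0.000j on G[3,2]
L1: Y=0.000-0.2582j on G[2,1]
R4: Y=0.4484+0.000j on G[2,3]
L2: Y=0.000-0.02479j on G[0,4]
L3: Y=0.000-0.01728j on G[4,3]
R5: Y=0.07463+0.000j on G[4,1]
R6: Y=0.001009+0.000j on G[0,4]
R7: Y=0.0005917+0.000j on G[4,1]
I1: z[0]−=0.0068, z[2]+=0.0068
V1: row V2−V3=28.6, i_V1 at 2,3
V2: row V2−V1=23.1, i_V2 at 2,1
solve → V1=6.811+0.7589j, V2=29.91+0.7589j, V3=1.311+0.7589j, V4=7.217+4.062j
aux → i_V1=-14.14+0.2769j, i_V2=0.1835+5.715j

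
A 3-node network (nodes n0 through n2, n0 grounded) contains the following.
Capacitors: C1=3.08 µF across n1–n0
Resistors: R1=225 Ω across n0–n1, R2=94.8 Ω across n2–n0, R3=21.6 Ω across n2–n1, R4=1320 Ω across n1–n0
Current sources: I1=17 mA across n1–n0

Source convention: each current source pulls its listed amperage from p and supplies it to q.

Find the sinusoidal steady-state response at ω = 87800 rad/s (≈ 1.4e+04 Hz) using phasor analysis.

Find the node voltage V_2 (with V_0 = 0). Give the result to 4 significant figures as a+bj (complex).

Element admittances at ω=87800 rad/s:
  Y(C1) = 0.000+0.2704j S between n1,n0
  Y(R1) = 0.004444+0.000j S between n0,n1
  Y(R2) = 0.01055+0.000j S between n2,n0
  Y(R3) = 0.04630+0.000j S between n2,n1
  Y(R4) = 0.0007576+0.000j S between n1,n0
  I1: injects 0.017 A into n0 (from n1)
Assemble and solve the 2×2 MNA system:
  V(n1)=-0.003198+0.06270j  V(n2)=-0.002605+0.05107j

-0.002605+0.05107j V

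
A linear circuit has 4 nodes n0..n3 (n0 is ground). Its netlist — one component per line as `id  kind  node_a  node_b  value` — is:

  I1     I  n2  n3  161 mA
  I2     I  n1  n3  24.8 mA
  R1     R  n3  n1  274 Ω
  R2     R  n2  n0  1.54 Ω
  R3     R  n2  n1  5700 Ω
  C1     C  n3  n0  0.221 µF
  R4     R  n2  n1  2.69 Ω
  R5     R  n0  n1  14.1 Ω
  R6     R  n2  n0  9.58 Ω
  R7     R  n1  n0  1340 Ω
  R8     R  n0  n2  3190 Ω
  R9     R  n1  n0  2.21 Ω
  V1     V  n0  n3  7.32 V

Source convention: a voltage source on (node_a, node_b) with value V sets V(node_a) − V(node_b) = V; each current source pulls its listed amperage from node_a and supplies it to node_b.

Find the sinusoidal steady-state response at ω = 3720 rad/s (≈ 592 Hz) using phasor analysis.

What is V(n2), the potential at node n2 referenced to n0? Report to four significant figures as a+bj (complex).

-0.1875+0.000j V

MNA unknowns: 3 node voltages V₁..V_3 plus 1 source current (V1)
I1: z[2]−=0.161, z[3]+=0.161
I2: z[1]−=0.0248, z[3]+=0.0248
R1: Y=0.003650+0.000j on G[3,1]
R2: Y=0.6494+0.000j on G[2,0]
R3: Y=0.0001754+0.000j on G[2,1]
C1: Y=0.000+0.0008221j on G[3,0]
R4: Y=0.3717+0.000j on G[2,1]
R5: Y=0.07092+0.000j on G[0,1]
R6: Y=0.1044+0.000j on G[2,0]
R7: Y=0.0007463+0.000j on G[1,0]
R8: Y=0.0003135+0.000j on G[0,2]
R9: Y=0.4525+0.000j on G[1,0]
V1: row V0−V3=7.32, i_V1 at 0,3
solve → V1=-0.1348+0.000j, V2=-0.1875+0.000j, V3=-7.320+0.000j
aux → i_V1=-0.2120-0.006018j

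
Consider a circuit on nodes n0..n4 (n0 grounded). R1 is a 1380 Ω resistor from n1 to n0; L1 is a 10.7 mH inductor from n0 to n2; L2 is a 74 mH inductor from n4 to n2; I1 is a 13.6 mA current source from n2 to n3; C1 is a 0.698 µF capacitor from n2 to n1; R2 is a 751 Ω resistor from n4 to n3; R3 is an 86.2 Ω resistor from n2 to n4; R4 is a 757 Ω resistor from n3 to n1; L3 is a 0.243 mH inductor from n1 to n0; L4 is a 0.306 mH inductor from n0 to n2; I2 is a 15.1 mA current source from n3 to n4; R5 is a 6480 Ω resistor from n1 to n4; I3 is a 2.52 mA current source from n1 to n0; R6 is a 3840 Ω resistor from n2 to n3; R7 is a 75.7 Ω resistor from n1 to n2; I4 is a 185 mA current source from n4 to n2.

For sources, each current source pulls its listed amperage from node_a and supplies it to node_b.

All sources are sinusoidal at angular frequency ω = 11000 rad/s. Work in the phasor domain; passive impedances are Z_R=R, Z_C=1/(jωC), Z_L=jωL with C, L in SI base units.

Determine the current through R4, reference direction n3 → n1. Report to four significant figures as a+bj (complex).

Apply KCL at each of the 4 non-ground nodes and solve the resulting linear system.
Node n1: branches {R1, C1, R4, L3, R5, I3, R7} → V_1 = -0.0002014-0.03752j
Node n2: branches {L1, L2, I1, C1, R3, L4, R6, R7, I4} → V_2 = 0.0001576+0.03769j
Node n3: branches {I1, R2, R4, I2, R6} → V_3 = -6.704-0.6078j
Node n4: branches {L2, R2, R3, I2, R5, I4} → V_4 = -13.54-1.300j

-0.008856-0.0007534j A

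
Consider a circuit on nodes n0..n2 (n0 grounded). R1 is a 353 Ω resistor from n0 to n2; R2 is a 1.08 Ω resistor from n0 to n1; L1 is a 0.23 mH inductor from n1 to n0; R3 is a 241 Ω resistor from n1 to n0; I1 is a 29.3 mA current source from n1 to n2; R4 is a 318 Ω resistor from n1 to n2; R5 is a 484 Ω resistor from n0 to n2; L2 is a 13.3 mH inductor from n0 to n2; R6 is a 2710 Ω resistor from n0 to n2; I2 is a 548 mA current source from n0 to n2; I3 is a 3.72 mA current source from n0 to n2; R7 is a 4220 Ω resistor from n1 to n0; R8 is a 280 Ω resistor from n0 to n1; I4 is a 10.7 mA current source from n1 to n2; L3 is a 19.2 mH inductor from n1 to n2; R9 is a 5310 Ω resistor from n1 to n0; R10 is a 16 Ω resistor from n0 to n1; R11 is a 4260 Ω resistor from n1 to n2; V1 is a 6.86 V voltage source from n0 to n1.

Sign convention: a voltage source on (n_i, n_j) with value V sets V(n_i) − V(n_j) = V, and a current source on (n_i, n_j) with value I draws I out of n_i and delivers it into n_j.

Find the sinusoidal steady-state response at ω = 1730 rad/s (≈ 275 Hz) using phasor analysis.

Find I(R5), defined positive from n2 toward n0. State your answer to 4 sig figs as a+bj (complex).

-0.003870+0.01642j A

Apply KCL at each of the 2 non-ground nodes and solve the resulting linear system.
Node n1: branches {R2, L1, R3, I1, R4, R7, R8, I4, L3, R9, R10, R11, V1} → V_1 = -6.860+0.000j
Node n2: branches {R1, I1, R4, R5, L2, R6, I2, I3, I4, L3, R11} → V_2 = -1.873+7.948j
Source currents: i(V1)=-7.053+17.36j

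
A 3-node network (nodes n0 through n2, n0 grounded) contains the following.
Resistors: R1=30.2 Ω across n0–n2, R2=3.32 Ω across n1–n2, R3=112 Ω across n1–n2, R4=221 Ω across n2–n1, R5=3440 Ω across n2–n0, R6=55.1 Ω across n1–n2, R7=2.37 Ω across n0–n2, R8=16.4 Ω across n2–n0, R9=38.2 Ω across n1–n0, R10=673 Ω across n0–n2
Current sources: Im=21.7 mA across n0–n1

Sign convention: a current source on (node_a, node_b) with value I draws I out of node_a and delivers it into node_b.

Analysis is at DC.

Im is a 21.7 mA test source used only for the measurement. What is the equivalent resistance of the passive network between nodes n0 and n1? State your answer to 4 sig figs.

MNA unknowns: 2 node voltages V₁..V_2
R1: Y=0.03311 on G[0,2]
R2: Y=0.3012 on G[1,2]
R3: Y=0.008929 on G[1,2]
R4: Y=0.004525 on G[2,1]
R5: Y=0.0002907 on G[2,0]
R6: Y=0.01815 on G[1,2]
R7: Y=0.4219 on G[0,2]
R8: Y=0.06098 on G[2,0]
R9: Y=0.02618 on G[1,0]
R10: Y=0.001486 on G[0,2]
Im: z[0]−=0.0217, z[1]+=0.0217
solve → V1=0.09485, V2=0.03711

R_eq = 4.371 Ω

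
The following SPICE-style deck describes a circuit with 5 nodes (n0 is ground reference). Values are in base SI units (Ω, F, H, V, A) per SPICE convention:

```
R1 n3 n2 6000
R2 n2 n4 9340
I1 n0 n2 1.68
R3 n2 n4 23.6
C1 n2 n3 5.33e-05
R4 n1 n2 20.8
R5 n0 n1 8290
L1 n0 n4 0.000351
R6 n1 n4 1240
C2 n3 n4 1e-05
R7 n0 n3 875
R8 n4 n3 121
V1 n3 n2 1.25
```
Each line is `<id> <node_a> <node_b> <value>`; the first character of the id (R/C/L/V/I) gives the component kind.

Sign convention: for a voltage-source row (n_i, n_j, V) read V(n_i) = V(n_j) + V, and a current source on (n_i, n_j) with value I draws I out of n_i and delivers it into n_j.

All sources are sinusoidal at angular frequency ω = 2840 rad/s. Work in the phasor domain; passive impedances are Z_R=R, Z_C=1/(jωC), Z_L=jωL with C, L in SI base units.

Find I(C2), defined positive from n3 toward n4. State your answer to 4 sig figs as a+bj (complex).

0.3901+0.7231j A

Apply KCL at each of the 4 non-ground nodes and solve the resulting linear system.
Node n1: branches {R4, R5, R6} → V_1 = 23.74-11.84j
Node n2: branches {R1, R2, I1, R3, C1, R4, V1} → V_2 = 24.19-12.09j
Node n3: branches {R1, C1, C2, R7, R8, V1} → V_3 = 25.44-12.09j
Node n4: branches {R2, R3, L1, R6, C2, R8} → V_4 = -0.01520+1.643j
Source currents: i(V1)=-0.6298-0.7849j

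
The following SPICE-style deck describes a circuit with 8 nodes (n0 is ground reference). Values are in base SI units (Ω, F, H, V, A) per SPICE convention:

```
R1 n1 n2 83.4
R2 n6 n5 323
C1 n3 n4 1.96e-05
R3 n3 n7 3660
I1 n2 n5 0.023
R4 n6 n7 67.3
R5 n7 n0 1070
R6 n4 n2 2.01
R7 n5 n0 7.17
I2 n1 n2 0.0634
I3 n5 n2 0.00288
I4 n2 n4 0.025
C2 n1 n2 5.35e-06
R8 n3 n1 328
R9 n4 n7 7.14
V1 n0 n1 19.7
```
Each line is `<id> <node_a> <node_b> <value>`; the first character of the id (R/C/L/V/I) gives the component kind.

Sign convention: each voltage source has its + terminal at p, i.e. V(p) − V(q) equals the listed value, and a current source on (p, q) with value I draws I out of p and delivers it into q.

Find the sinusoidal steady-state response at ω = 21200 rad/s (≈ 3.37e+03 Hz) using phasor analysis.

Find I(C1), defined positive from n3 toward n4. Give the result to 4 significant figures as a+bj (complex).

MNA unknowns: 7 node voltages V₁..V_7 plus 1 source current (V1)
R1: Y=0.01199+0.000j on G[1,2]
R2: Y=0.003096+0.000j on G[6,5]
C1: Y=0.000+0.4155j on G[3,4]
R3: Y=0.0002732+0.000j on G[3,7]
I1: z[2]−=0.023, z[5]+=0.023
R4: Y=0.01486+0.000j on G[6,7]
R5: Y=0.0009346+0.000j on G[7,0]
R6: Y=0.4975+0.000j on G[4,2]
R7: Y=0.1395+0.000j on G[5,0]
I2: z[1]−=0.0634, z[2]+=0.0634
I3: z[5]−=0.00288, z[2]+=0.00288
I4: z[2]−=0.025, z[4]+=0.025
C2: Y=0.000+0.1134j on G[1,2]
R8: Y=0.003049+0.000j on G[3,1]
R9: Y=0.1401+0.000j on G[4,7]
V1: row V0−V1=19.7, i_V1 at 0,1
solve → V1=-19.70+0.000j, V2=-19.55-0.9348j, V3=-19.36-0.9207j, V4=-19.37-0.9229j, V5=-0.1993-0.01625j, V6=-15.68-0.7482j, V7=-18.90-0.9007j
aux → i_V1=-0.04546-0.003108j

-0.0009039+0.002813j A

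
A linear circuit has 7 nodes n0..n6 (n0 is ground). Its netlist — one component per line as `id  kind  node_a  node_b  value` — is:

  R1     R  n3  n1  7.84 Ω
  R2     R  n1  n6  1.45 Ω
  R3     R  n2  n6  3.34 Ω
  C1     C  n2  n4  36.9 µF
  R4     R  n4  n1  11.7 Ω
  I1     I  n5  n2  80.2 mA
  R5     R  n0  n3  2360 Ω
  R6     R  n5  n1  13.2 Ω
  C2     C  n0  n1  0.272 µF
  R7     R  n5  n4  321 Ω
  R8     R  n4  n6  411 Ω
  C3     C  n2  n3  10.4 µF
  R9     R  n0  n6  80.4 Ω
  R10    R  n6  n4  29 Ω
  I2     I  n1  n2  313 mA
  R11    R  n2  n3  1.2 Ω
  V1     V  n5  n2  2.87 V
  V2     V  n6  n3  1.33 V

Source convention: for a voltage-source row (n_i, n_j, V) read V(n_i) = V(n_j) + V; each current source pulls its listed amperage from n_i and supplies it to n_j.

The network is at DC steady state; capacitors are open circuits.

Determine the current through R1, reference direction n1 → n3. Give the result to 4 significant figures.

0.1244 A

MNA unknowns: 6 node voltages V₁..V_6 plus 2 source currents (V1, V2)
R1: Y=0.1276 on G[3,1]
R2: Y=0.6897 on G[1,6]
R3: Y=0.2994 on G[2,6]
C1: Y=0.000 on G[2,4]
R4: Y=0.08547 on G[4,1]
I1: z[5]−=0.0802, z[2]+=0.0802
R5: Y=0.0004237 on G[0,3]
R6: Y=0.07576 on G[5,1]
C2: Y=0.000 on G[0,1]
R7: Y=0.003115 on G[5,4]
R8: Y=0.002433 on G[4,6]
C3: Y=0.000 on G[2,3]
R9: Y=0.01244 on G[0,6]
R10: Y=0.03448 on G[6,4]
I2: z[1]−=0.313, z[2]+=0.313
R11: Y=0.8333 on G[2,3]
V1: row V5−V2=2.87, i_V1 at 5,2
V2: row V6−V3=1.33, i_V2 at 6,3
solve → V1=-0.3111, V2=-0.8221, V3=-1.286, V4=-0.1481, V5=2.048, V6=0.04382
aux → i_V1=-0.2657, i_V2=-0.5116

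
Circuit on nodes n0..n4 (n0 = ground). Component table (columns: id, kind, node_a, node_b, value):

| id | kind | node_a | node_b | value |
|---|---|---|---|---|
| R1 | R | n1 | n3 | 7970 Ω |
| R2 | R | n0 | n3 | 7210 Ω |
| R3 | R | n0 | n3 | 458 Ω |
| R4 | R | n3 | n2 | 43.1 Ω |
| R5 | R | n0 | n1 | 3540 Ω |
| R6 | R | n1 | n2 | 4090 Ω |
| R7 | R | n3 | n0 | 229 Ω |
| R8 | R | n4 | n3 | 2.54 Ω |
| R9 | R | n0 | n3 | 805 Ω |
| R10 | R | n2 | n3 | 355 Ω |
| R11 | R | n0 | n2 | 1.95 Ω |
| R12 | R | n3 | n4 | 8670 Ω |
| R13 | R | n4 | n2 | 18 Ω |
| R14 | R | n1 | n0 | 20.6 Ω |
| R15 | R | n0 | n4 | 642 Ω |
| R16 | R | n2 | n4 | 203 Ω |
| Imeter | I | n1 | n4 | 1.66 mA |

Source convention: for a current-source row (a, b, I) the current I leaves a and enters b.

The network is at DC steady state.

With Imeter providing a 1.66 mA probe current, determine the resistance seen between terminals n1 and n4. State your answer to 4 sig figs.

Element admittances at DC:
  Y(R1) = 0.0001255 S between n1,n3
  Y(R2) = 0.0001387 S between n0,n3
  Y(R3) = 0.002183 S between n0,n3
  Y(R4) = 0.02320 S between n3,n2
  Y(R5) = 0.0002825 S between n0,n1
  Y(R6) = 0.0002445 S between n1,n2
  Y(R7) = 0.004367 S between n3,n0
  Y(R8) = 0.3937 S between n4,n3
  Y(R9) = 0.001242 S between n0,n3
  Y(R10) = 0.002817 S between n2,n3
  Y(R11) = 0.5128 S between n0,n2
  Y(R12) = 0.0001153 S between n3,n4
  Y(R13) = 0.05556 S between n4,n2
  Y(R14) = 0.04854 S between n1,n0
  Y(R15) = 0.001558 S between n0,n4
  Y(R16) = 0.004926 S between n2,n4
  Imeter: injects 0.00166 A into n4 (from n1)
Assemble and solve the 4×4 MNA system:
  V(n1)=-0.03368  V(n2)=0.002853  V(n3)=0.01886  V(n4)=0.02031

R_eq = 32.52 Ω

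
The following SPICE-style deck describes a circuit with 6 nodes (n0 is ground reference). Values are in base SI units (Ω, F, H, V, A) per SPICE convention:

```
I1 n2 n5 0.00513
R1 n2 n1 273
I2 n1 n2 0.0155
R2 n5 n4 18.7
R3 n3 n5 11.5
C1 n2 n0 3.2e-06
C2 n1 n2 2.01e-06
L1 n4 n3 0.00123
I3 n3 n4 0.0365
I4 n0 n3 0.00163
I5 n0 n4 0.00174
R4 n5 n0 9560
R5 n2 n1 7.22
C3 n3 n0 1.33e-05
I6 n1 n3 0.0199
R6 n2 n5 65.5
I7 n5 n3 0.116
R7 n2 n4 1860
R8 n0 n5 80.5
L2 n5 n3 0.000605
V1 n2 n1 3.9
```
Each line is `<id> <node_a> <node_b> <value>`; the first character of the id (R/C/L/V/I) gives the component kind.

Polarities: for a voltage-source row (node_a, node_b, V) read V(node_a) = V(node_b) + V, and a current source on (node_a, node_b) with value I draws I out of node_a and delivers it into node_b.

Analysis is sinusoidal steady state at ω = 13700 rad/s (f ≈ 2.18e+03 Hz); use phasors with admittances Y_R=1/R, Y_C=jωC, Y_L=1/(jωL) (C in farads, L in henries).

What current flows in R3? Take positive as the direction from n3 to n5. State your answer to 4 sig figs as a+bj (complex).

Element admittances at ω=13700 rad/s:
  I1: injects 0.00513 A into n5 (from n2)
  Y(R1) = 0.003663+0.000j S between n2,n1
  I2: injects 0.0155 A into n2 (from n1)
  Y(R2) = 0.05348+0.000j S between n5,n4
  Y(R3) = 0.08696+0.000j S between n3,n5
  Y(C1) = 0.000+0.04384j S between n2,n0
  Y(C2) = 0.000+0.02754j S between n1,n2
  Y(L1) = 0.000-0.05934j S between n4,n3
  I3: injects 0.0365 A into n4 (from n3)
  I4: injects 0.00163 A into n3 (from n0)
  I5: injects 0.00174 A into n4 (from n0)
  Y(R4) = 0.0001046+0.000j S between n5,n0
  Y(R5) = 0.1385+0.000j S between n2,n1
  Y(C3) = 0.000+0.1822j S between n3,n0
  I6: injects 0.0199 A into n3 (from n1)
  Y(R6) = 0.01527+0.000j S between n2,n5
  I7: injects 0.116 A into n3 (from n5)
  Y(R7) = 0.0005376+0.000j S between n2,n4
  Y(R8) = 0.01242+0.000j S between n0,n5
  Y(L2) = 0.000-0.1206j S between n5,n3
  V1: constraint V(n2)−V(n1) = 3.9
Assemble and solve the 6×6 MNA system:
  V(n1)=-4.251+0.5610j  V(n2)=-0.3514+0.5610j  V(n3)=0.1136-0.1774j  V(n4)=0.3427-0.1611j  V(n5)=-0.3474-0.4226j
  i(V1)=-0.5191-0.1074j

0.04009+0.02133j A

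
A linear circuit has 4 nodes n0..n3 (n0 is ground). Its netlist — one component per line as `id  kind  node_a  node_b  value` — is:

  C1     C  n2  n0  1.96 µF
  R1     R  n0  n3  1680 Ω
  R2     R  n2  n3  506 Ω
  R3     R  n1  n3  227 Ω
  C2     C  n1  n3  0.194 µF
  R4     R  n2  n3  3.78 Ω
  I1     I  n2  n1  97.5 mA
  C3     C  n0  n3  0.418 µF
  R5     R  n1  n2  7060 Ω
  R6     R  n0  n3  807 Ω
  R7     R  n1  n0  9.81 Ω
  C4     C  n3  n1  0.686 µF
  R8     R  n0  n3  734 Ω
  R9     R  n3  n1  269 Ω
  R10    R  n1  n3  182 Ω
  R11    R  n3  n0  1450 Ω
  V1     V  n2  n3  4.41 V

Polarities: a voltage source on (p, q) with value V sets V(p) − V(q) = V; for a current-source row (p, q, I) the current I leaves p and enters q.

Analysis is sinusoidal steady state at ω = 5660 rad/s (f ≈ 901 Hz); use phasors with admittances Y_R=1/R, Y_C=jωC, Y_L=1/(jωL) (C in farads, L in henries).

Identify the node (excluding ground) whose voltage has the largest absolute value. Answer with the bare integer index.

Apply KCL at each of the 3 non-ground nodes and solve the resulting linear system.
Node n1: branches {R3, C2, I1, R5, R7, C4, R9, R10} → V_1 = 0.3274-0.01948j
Node n2: branches {C1, R2, R4, I1, R5, V1} → V_2 = 0.5303+1.359j
Node n3: branches {R1, R2, R3, C2, R4, C3, R6, C4, R8, R9, R10, R11, V1} → V_3 = -3.880+1.359j
Source currents: i(V1)=-1.258-0.006078j

3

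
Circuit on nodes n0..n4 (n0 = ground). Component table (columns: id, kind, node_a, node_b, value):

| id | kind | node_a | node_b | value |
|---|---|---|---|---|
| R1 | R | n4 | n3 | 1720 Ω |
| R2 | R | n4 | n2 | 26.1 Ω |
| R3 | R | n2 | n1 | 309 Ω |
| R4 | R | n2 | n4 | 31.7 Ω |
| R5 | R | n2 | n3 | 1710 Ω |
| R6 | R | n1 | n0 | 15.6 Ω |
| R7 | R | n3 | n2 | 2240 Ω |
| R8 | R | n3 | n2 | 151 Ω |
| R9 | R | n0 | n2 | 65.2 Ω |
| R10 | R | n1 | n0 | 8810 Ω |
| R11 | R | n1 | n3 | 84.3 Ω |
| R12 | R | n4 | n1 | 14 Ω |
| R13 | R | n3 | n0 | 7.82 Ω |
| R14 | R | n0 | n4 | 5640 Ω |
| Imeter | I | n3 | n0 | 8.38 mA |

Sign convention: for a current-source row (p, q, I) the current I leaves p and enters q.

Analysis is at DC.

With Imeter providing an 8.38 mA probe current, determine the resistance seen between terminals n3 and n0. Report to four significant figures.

MNA unknowns: 4 node voltages V₁..V_4
R1: Y=0.0005814 on G[4,3]
R2: Y=0.03831 on G[4,2]
R3: Y=0.003236 on G[2,1]
R4: Y=0.03155 on G[2,4]
R5: Y=0.0005848 on G[2,3]
R6: Y=0.06410 on G[1,0]
R7: Y=0.0004464 on G[3,2]
R8: Y=0.006623 on G[3,2]
R9: Y=0.01534 on G[0,2]
R10: Y=0.0001135 on G[1,0]
R11: Y=0.01186 on G[1,3]
R12: Y=0.07143 on G[4,1]
R13: Y=0.1279 on G[3,0]
R14: Y=0.0001773 on G[0,4]
Imeter: z[3]−=0.00838, z[0]+=0.00838
solve → V1=-0.01095, V2=-0.01430, V3=-0.05830, V4=-0.01278

R_eq = 6.957 Ω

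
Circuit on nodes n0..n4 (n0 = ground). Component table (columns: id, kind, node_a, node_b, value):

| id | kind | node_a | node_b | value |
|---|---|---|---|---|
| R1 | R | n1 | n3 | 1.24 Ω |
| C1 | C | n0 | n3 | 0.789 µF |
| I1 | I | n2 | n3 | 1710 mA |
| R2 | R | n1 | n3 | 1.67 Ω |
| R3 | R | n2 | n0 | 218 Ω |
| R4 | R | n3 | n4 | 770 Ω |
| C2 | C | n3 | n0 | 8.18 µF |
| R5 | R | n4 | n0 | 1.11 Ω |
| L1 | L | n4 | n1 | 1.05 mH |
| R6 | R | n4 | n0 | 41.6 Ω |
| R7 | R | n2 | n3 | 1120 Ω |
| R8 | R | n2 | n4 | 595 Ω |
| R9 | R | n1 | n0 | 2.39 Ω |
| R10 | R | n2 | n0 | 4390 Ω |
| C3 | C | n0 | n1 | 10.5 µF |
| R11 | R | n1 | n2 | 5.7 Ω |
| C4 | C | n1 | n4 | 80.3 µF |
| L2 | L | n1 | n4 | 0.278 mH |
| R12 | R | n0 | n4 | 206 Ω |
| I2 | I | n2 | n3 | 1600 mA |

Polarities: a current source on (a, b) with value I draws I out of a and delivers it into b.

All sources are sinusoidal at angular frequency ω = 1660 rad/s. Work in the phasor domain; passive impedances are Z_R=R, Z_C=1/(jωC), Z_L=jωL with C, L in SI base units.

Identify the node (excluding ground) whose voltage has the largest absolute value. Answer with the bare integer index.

MNA unknowns: 4 node voltages V₁..V_4
R1: Y=0.8065+0.000j on G[1,3]
C1: Y=0.000+0.001310j on G[0,3]
I1: z[2]−=1.71, z[3]+=1.71
R2: Y=0.5988+0.000j on G[1,3]
R3: Y=0.004587+0.000j on G[2,0]
R4: Y=0.001299+0.000j on G[3,4]
C2: Y=0.000+0.01358j on G[3,0]
R5: Y=0.9009+0.000j on G[4,0]
L1: Y=0.000-0.5737j on G[4,1]
R6: Y=0.02404+0.000j on G[4,0]
R7: Y=0.0008929+0.000j on G[2,3]
R8: Y=0.001681+0.000j on G[2,4]
R9: Y=0.4184+0.000j on G[1,0]
R10: Y=0.0002278+0.000j on G[2,0]
C3: Y=0.000+0.01743j on G[0,1]
R11: Y=0.1754+0.000j on G[1,2]
C4: Y=0.000+0.1333j on G[1,4]
L2: Y=0.000-2.167j on G[1,4]
R12: Y=0.004854+0.000j on G[0,4]
I2: z[2]−=1.6, z[3]+=1.6
solve → V1=0.07317-0.005638j, V2=-18.02-0.005907j, V3=2.413-0.03120j, V4=0.05979-0.03744j

2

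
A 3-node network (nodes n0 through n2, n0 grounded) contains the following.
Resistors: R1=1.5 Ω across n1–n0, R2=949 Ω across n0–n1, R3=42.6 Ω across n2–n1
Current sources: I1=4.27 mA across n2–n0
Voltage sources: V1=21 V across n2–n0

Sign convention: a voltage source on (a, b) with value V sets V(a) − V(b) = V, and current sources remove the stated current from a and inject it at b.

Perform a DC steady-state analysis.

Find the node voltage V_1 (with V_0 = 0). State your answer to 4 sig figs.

MNA unknowns: 2 node voltages V₁..V_2 plus 1 source current (V1)
R1: Y=0.6667 on G[1,0]
R2: Y=0.001054 on G[0,1]
I1: z[2]−=0.00427, z[0]+=0.00427
R3: Y=0.02347 on G[2,1]
V1: row V2−V0=21, i_V1 at 2,0
solve → V1=0.7132, V2=21.00
aux → i_V1=-0.4805

0.7132 V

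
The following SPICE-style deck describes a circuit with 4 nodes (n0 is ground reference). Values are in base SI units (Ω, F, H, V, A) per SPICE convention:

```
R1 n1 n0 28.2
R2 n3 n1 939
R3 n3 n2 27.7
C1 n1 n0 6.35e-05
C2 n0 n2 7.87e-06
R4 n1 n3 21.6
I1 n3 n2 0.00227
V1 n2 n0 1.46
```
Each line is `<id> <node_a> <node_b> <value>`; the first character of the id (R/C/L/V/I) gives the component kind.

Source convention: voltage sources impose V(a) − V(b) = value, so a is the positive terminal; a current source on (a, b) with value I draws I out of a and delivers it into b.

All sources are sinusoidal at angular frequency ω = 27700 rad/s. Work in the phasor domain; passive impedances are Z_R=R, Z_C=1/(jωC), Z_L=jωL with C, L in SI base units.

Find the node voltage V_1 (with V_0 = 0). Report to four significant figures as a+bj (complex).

0.0005170-0.01626j V

Element admittances at ω=27700 rad/s:
  Y(R1) = 0.03546+0.000j S between n1,n0
  Y(R2) = 0.001065+0.000j S between n3,n1
  Y(R3) = 0.03610+0.000j S between n3,n2
  Y(C1) = 0.000+1.759j S between n1,n0
  Y(C2) = 0.000+0.2180j S between n0,n2
  Y(R4) = 0.04630+0.000j S between n1,n3
  I1: injects 0.00227 A into n2 (from n3)
  V1: constraint V(n2)−V(n0) = 1.46
Assemble and solve the 4×4 MNA system:
  V(n1)=0.0005170-0.01626j  V(n2)=1.460+0.000j  V(n3)=0.6046-0.009224j
  i(V1)=-0.02861-0.3186j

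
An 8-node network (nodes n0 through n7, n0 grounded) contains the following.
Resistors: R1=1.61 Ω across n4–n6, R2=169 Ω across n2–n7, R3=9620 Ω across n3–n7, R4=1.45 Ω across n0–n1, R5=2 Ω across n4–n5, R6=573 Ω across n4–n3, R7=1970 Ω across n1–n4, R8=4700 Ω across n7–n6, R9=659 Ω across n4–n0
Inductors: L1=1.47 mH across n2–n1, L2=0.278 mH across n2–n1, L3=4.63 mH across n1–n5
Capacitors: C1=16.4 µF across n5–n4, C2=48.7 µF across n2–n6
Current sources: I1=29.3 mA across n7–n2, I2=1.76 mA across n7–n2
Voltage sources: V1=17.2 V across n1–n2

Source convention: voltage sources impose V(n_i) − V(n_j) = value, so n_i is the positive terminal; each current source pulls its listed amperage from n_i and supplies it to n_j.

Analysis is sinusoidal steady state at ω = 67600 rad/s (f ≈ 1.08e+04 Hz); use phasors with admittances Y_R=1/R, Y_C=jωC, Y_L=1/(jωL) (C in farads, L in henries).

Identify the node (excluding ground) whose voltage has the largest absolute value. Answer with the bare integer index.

7

Apply KCL at each of the 7 non-ground nodes and solve the resulting linear system.
Node n1: branches {L1, R4, L2, R7, L3, V1} → V_1 = 0.03768+0.0002159j
Node n2: branches {R2, L1, I1, L2, C2, I2, V1} → V_2 = -17.16+0.0002159j
Node n3: branches {R3, R6} → V_3 = -17.41-0.09270j
Node n4: branches {R1, C1, R5, R6, R7, R9} → V_4 = -17.12-0.09812j
Node n5: branches {C1, R5, L3} → V_5 = -17.16-0.1170j
Node n6: branches {R1, C2, R8} → V_6 = -17.18-0.009966j
Node n7: branches {R2, R3, I1, R8, I2} → V_7 = -22.15-0.001681j
Source currents: i(V1)=-0.03507+1.143j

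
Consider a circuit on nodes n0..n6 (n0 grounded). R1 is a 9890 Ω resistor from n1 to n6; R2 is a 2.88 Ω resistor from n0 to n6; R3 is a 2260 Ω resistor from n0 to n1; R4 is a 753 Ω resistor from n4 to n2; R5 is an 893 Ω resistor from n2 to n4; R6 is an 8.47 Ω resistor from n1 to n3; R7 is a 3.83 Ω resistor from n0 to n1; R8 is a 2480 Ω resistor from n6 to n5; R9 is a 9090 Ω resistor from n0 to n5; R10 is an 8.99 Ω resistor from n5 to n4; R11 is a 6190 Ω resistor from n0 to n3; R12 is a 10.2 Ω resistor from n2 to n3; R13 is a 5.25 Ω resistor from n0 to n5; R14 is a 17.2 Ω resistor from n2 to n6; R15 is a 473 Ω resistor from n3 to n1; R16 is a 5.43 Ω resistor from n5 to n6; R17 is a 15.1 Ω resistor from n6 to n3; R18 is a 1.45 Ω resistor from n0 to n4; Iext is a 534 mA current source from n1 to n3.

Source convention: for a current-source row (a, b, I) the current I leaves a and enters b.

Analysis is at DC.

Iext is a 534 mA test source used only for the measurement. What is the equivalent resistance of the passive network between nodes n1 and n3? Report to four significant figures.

R_eq = 5.421 Ω

Apply KCL at each of the 6 non-ground nodes and solve the resulting linear system.
Node n1: branches {R1, R3, R6, R7, R15, Iext} → V_1 = -0.7113
Node n2: branches {R4, R5, R12, R14} → V_2 = 1.495
Node n3: branches {R6, R11, R12, R15, R17, Iext} → V_3 = 2.183
Node n4: branches {R4, R5, R10, R18} → V_4 = 0.02623
Node n5: branches {R8, R9, R10, R13, R16} → V_5 = 0.1565
Node n6: branches {R1, R2, R8, R14, R16, R17} → V_6 = 0.3967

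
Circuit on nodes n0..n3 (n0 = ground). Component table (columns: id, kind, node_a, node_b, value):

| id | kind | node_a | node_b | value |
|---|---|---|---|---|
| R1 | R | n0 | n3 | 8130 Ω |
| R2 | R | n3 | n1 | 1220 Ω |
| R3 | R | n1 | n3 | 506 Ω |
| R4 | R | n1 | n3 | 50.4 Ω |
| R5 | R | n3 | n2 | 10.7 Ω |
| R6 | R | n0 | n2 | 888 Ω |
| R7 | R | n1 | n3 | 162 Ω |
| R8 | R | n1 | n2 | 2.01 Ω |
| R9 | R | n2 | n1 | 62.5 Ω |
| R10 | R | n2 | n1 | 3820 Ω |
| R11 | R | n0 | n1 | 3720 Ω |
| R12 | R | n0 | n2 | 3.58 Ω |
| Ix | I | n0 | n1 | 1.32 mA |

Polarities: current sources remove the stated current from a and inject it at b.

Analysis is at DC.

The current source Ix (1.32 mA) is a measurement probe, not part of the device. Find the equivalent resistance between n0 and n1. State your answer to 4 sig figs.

R_eq = 5.422 Ω

Apply KCL at each of the 3 non-ground nodes and solve the resulting linear system.
Node n1: branches {R2, R3, R4, R7, R8, R9, R10, R11, Ix} → V_1 = 0.007157
Node n2: branches {R5, R6, R8, R9, R10, R12} → V_2 = 0.004697
Node n3: branches {R1, R2, R3, R4, R5, R7} → V_3 = 0.005272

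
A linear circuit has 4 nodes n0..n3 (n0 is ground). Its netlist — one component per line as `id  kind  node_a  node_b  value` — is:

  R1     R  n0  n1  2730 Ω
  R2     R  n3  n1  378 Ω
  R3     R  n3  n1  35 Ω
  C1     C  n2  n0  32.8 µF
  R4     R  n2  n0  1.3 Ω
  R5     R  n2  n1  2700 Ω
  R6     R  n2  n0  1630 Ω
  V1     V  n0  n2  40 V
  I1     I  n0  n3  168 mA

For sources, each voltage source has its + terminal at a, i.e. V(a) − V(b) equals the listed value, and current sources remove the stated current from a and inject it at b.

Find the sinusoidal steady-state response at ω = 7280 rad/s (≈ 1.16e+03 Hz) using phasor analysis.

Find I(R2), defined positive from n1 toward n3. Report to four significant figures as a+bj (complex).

Apply KCL at each of the 3 non-ground nodes and solve the resulting linear system.
Node n1: branches {R1, R2, R3, R5} → V_1 = 207.9+0.000j
Node n2: branches {C1, R4, R5, R6, V1} → V_2 = -40.00+0.000j
Node n3: branches {R2, R3, I1} → V_3 = 213.3+0.000j
Source currents: i(V1)=-30.89-9.551j

-0.01424+0.000j A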